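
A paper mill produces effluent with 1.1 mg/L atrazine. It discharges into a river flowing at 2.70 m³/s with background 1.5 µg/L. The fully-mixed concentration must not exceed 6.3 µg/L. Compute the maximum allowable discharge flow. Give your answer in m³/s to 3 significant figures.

0.0118 m³/s

1.5 µg/L = 0.0015 mg/L.
6.3 µg/L = 0.0063 mg/L.
Mass balance at complete mixing: C_std·(Q_w + Q_r) = Q_w·C_e + Q_r·C_b.
Rearranging, Q_w = Q_r·(C_std − C_b)/(C_e − C_std) = 2.70·(0.0063 − 0.0015) / (1.1 − 0.0063) = 0.01185 m³/s.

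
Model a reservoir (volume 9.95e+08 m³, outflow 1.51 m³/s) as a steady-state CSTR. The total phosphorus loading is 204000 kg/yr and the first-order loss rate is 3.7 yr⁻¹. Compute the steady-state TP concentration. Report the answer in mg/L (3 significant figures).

Outflow Q = 1.51 m³/s × 3.156e+07 s/yr = 4.765e+07 m³/yr.
Steady-state CSTR mass balance: W = Q·C + k·V·C, so C = W/(Q + kV).
Q + kV = 4.765e+07 + 3.7·9.95e+08 = 3.729e+09 m³/yr.
C = 204000/3.729e+09 = 5.47e-05 kg/m³ = 0.0547 mg/L.

0.0547 mg/L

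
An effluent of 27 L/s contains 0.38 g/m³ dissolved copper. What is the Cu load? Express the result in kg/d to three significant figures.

27 L/s = 0.027 m³/s.
Mass flux = Q·C = 0.027 m³/s × 0.38 g/m³ = 0.01026 g/s.
= 0.01026 g/s × 86.4 = 0.8865 kg/d.

0.886 kg/d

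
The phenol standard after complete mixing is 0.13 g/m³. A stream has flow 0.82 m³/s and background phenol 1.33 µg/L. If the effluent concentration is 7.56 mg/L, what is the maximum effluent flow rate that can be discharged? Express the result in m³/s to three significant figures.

1.33 µg/L = 0.00133 mg/L.
Mass balance at complete mixing: C_std·(Q_w + Q_r) = Q_w·C_e + Q_r·C_b.
Rearranging, Q_w = Q_r·(C_std − C_b)/(C_e − C_std) = 0.82·(0.13 − 0.00133) / (7.56 − 0.13) = 0.0142 m³/s.

0.0142 m³/s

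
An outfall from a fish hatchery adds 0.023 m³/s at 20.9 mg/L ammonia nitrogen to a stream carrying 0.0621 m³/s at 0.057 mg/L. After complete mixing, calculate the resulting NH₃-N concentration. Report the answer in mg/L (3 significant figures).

By mass balance at complete mixing, C = (0.023·20.9 + 0.0621·0.057) / (0.023 + 0.0621) = 0.4842/0.0851 = 5.69 mg/L.

5.69 mg/L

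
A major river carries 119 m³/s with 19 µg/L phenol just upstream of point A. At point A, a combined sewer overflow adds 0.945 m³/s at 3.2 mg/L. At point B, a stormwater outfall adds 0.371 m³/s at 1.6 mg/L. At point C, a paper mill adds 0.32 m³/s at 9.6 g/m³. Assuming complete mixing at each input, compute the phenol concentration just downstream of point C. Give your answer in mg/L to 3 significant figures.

19 µg/L = 0.019 mg/L.
After input A: C = (119·0.019 + 0.945·3.2) / 119.9 = 0.04406 mg/L.
After input B: C = (119.9·0.04406 + 0.371·1.6) / 120.3 = 0.04886 mg/L.
After input C: C = (120.3·0.04886 + 0.32·9.6) / 120.6 = 0.0742 mg/L.

0.0742 mg/L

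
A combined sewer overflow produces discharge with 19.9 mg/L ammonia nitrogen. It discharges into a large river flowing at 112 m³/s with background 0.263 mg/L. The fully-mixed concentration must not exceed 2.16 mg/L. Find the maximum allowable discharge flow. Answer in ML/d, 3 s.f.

Mass balance at complete mixing: C_std·(Q_w + Q_r) = Q_w·C_e + Q_r·C_b.
Rearranging, Q_w = Q_r·(C_std − C_b)/(C_e − C_std) = 112·(2.16 − 0.263) / (19.9 − 2.16) = 11.98 m³/s.
= 1035 ML/d.

1030 ML/d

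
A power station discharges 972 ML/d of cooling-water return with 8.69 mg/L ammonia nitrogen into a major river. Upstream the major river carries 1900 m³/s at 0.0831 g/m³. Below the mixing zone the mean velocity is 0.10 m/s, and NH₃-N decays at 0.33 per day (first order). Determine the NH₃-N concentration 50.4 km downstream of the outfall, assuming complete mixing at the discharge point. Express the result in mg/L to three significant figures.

0.0195 mg/L

972 ML/d = 11.25 m³/s.
After complete mixing, C₀ = (11.25·8.69 + 1900·0.0831) / 1911 = 0.1338 mg/L.
Travel time t = 5.04e+04 m / 0.10 m/s = 5.04e+05 s = 5.833 d.
C = 0.1338·exp(−0.33·5.833) = 0.1338·0.1459 = 0.01951 mg/L.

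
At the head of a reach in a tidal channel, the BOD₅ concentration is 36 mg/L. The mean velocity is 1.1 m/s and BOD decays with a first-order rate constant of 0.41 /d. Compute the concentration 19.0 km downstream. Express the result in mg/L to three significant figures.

Travel time t = 19.0 km / 1.1 m/s = 1.9e+04/1.1 = 1.727e+04 s = 0.1999 d.
First-order decay: C = 36·exp(−0.41·0.1999) = 36·0.9213 = 33.17 mg/L.

33.2 mg/L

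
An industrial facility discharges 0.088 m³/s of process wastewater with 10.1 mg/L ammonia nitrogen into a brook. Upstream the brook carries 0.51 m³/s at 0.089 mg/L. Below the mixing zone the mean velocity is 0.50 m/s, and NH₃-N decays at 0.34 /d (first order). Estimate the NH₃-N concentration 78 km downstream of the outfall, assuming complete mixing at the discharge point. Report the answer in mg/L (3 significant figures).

After complete mixing, C₀ = (0.088·10.1 + 0.51·0.089) / 0.598 = 1.562 mg/L.
Travel time t = 7.8e+04 m / 0.50 m/s = 1.56e+05 s = 1.806 d.
C = 1.562·exp(−0.34·1.806) = 1.562·0.5412 = 0.8455 mg/L.

0.846 mg/L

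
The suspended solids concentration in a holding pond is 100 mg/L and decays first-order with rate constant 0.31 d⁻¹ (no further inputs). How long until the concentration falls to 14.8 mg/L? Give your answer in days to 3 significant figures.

t = ln(C₀/C)/k = ln(100/14.8)/0.31 = 1.911/0.31 = 6.163 d.

6.16 d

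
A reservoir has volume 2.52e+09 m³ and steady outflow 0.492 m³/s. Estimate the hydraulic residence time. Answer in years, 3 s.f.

162 yr

Q = 0.492 m³/s × 3.156e+07 s/yr = 1.553e+07 m³/yr.
Hydraulic residence time τ = V/Q = 2.52e+09/1.553e+07 = 162.3 yr.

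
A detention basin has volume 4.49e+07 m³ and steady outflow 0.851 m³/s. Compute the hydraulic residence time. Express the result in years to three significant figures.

Q = 0.851 m³/s × 3.156e+07 s/yr = 2.686e+07 m³/yr.
Hydraulic residence time τ = V/Q = 4.49e+07/2.686e+07 = 1.672 yr.

1.67 yr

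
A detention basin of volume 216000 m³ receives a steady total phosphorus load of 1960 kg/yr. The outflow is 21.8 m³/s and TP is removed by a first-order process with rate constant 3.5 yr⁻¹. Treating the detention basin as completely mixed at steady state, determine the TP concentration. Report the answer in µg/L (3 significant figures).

Outflow Q = 21.8 m³/s × 3.156e+07 s/yr = 6.88e+08 m³/yr.
Steady-state CSTR mass balance: W = Q·C + k·V·C, so C = W/(Q + kV).
Q + kV = 6.88e+08 + 3.5·216000 = 6.887e+08 m³/yr.
C = 1960/6.887e+08 = 2.846e-06 kg/m³ = 0.002846 mg/L = 2.846 µg/L.

2.85 µg/L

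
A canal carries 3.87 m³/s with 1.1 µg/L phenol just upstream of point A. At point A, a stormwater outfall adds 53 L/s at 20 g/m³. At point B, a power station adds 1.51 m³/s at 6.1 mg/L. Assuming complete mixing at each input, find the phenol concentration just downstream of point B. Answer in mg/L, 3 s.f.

1.89 mg/L

1.1 µg/L = 0.0011 mg/L.
53 L/s = 0.053 m³/s.
After input A: C = (3.87·0.0011 + 0.053·20) / 3.923 = 0.2713 mg/L.
After input B: C = (3.923·0.2713 + 1.51·6.1) / 5.433 = 1.891 mg/L.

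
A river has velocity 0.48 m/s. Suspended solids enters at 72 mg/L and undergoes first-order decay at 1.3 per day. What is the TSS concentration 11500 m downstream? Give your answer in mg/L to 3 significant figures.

50.2 mg/L

Travel time t = 11500 m / 0.48 m/s = 1.15e+04/0.48 = 2.396e+04 s = 0.2773 d.
First-order decay: C = 72·exp(−1.3·0.2773) = 72·0.6973 = 50.21 mg/L.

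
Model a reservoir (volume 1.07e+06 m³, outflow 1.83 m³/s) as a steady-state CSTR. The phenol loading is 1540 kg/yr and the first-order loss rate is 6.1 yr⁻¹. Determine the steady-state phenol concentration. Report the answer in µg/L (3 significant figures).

Outflow Q = 1.83 m³/s × 3.156e+07 s/yr = 5.775e+07 m³/yr.
Steady-state CSTR mass balance: W = Q·C + k·V·C, so C = W/(Q + kV).
Q + kV = 5.775e+07 + 6.1·1.07e+06 = 6.428e+07 m³/yr.
C = 1540/6.428e+07 = 2.396e-05 kg/m³ = 0.02396 mg/L = 23.96 µg/L.

24.0 µg/L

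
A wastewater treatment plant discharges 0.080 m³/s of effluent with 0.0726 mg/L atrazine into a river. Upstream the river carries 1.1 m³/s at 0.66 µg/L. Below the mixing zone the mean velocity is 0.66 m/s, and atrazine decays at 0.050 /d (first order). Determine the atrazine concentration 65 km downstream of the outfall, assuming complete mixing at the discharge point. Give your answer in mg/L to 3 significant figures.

0.66 µg/L = 0.00066 mg/L.
After complete mixing, C₀ = (0.08·0.0726 + 1.1·0.00066) / 1.18 = 0.005537 mg/L.
Travel time t = 6.5e+04 m / 0.66 m/s = 9.848e+04 s = 1.14 d.
C = 0.005537·exp(−0.050·1.14) = 0.005537·0.9446 = 0.005231 mg/L.

0.00523 mg/L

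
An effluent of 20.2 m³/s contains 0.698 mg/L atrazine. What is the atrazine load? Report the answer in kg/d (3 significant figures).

Mass flux = Q·C = 20.2 m³/s × 0.698 g/m³ = 14.1 g/s.
= 14.1 g/s × 86.4 = 1218 kg/d.

1220 kg/d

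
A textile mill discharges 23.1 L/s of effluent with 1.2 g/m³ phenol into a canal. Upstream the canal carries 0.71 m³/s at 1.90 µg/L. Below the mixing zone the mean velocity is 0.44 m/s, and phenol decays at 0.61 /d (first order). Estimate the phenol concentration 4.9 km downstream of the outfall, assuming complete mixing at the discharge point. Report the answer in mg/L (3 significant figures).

0.0367 mg/L

23.1 L/s = 0.0231 m³/s.
1.90 µg/L = 0.0019 mg/L.
After complete mixing, C₀ = (0.0231·1.2 + 0.71·0.0019) / 0.7331 = 0.03965 mg/L.
Travel time t = 4900 m / 0.44 m/s = 1.114e+04 s = 0.1289 d.
C = 0.03965·exp(−0.61·0.1289) = 0.03965·0.9244 = 0.03665 mg/L.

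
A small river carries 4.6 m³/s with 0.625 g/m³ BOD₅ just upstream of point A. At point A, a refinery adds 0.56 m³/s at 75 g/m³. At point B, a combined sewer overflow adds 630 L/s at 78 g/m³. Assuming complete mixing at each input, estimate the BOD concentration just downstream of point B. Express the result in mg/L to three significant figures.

16.2 mg/L

After input A: C = (4.6·0.625 + 0.56·75) / 5.16 = 8.697 mg/L.
630 L/s = 0.63 m³/s.
After input B: C = (5.16·8.697 + 0.63·78) / 5.79 = 16.24 mg/L.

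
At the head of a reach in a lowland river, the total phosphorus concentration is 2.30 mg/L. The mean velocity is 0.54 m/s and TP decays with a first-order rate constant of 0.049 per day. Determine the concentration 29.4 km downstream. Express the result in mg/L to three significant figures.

2.23 mg/L

Travel time t = 29.4 km / 0.54 m/s = 2.94e+04/0.54 = 5.444e+04 s = 0.6301 d.
First-order decay: C = 2.30·exp(−0.049·0.6301) = 2.30·0.9696 = 2.23 mg/L.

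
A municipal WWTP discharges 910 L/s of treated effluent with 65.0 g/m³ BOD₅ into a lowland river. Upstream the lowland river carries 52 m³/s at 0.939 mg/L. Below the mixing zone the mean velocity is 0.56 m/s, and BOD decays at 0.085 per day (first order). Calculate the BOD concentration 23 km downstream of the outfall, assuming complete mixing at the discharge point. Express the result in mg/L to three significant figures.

1.96 mg/L

910 L/s = 0.91 m³/s.
After complete mixing, C₀ = (0.91·65 + 52·0.939) / 52.91 = 2.041 mg/L.
Travel time t = 2.3e+04 m / 0.56 m/s = 4.107e+04 s = 0.4754 d.
C = 2.041·exp(−0.085·0.4754) = 2.041·0.9604 = 1.96 mg/L.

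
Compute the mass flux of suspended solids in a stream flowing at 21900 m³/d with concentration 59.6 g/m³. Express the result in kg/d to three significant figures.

1310 kg/d

21900 m³/d = 0.2535 m³/s.
Mass flux = Q·C = 0.2535 m³/s × 59.6 g/m³ = 15.11 g/s.
= 15.11 g/s × 86.4 = 1305 kg/d.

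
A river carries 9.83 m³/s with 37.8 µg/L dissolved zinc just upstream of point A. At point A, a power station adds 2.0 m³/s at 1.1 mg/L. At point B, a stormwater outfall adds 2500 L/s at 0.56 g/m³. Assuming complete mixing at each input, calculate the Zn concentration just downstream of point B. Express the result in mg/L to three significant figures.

37.8 µg/L = 0.0378 mg/L.
After input A: C = (9.83·0.0378 + 2·1.1) / 11.83 = 0.2174 mg/L.
2500 L/s = 2.5 m³/s.
After input B: C = (11.83·0.2174 + 2.5·0.56) / 14.33 = 0.2772 mg/L.

0.277 mg/L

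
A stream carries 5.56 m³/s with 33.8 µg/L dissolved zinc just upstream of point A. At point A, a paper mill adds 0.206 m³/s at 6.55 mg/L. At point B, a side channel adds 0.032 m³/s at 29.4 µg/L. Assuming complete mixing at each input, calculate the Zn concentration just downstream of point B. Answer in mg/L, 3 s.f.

0.265 mg/L

33.8 µg/L = 0.0338 mg/L.
After input A: C = (5.56·0.0338 + 0.206·6.55) / 5.766 = 0.2666 mg/L.
29.4 µg/L = 0.0294 mg/L.
After input B: C = (5.766·0.2666 + 0.032·0.0294) / 5.798 = 0.2653 mg/L.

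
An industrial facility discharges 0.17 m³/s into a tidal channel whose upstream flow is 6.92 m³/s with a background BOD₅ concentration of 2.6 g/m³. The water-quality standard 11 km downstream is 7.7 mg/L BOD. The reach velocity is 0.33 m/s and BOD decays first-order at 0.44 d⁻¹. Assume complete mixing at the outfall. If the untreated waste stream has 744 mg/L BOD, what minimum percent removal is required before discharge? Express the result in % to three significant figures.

63.1 %

Travel time to the compliance point: t = 1.1e+04/0.33 = 3.333e+04 s = 0.3858 d; decay factor exp(−0.44·0.3858) = 0.8439.
So the concentration just after mixing may be at most 7.7/0.8439 = 9.125 mg/L.
Mass balance: 9.125·7.09 = 0.17·Cₑ + 6.92·2.6.
Cₑ = (64.69 − 17.99) / 0.17 = 274.7 mg/L.
Required removal = 1 − 274.7/744 = 63.08 %.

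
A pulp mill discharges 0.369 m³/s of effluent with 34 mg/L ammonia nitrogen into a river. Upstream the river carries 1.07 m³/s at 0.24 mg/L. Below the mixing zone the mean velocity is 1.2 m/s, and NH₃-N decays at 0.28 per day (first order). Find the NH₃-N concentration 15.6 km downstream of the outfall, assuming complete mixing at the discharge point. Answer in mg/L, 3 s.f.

8.53 mg/L

After complete mixing, C₀ = (0.369·34 + 1.07·0.24) / 1.439 = 8.897 mg/L.
Travel time t = 1.56e+04 m / 1.2 m/s = 1.3e+04 s = 0.1505 d.
C = 8.897·exp(−0.28·0.1505) = 8.897·0.9587 = 8.53 mg/L.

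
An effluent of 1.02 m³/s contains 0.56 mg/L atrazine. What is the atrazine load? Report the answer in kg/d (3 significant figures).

Mass flux = Q·C = 1.02 m³/s × 0.56 g/m³ = 0.5712 g/s.
= 0.5712 g/s × 86.4 = 49.35 kg/d.

49.4 kg/d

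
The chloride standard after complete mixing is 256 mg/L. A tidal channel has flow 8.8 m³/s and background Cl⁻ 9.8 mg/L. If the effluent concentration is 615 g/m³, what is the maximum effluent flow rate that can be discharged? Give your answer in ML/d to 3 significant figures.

521 ML/d

Mass balance at complete mixing: C_std·(Q_w + Q_r) = Q_w·C_e + Q_r·C_b.
Rearranging, Q_w = Q_r·(C_std − C_b)/(C_e − C_std) = 8.8·(256 − 9.8) / (615 − 256) = 6.035 m³/s.
= 521.4 ML/d.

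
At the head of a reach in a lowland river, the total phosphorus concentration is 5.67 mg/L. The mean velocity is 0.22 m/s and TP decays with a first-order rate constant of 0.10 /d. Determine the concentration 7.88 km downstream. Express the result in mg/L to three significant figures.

5.44 mg/L

Travel time t = 7.88 km / 0.22 m/s = 7880/0.22 = 3.582e+04 s = 0.4146 d.
First-order decay: C = 5.67·exp(−0.10·0.4146) = 5.67·0.9594 = 5.44 mg/L.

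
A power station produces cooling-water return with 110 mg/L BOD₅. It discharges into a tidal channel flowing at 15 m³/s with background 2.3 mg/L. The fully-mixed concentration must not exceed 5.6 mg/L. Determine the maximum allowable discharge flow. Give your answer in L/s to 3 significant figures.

Mass balance at complete mixing: C_std·(Q_w + Q_r) = Q_w·C_e + Q_r·C_b.
Rearranging, Q_w = Q_r·(C_std − C_b)/(C_e − C_std) = 15·(5.6 − 2.3) / (110 − 5.6) = 0.4741 m³/s.
= 474.1 L/s.

474 L/s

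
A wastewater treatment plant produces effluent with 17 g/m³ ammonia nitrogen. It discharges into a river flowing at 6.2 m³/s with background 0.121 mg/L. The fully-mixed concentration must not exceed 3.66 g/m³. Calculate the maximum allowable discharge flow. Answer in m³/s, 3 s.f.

Mass balance at complete mixing: C_std·(Q_w + Q_r) = Q_w·C_e + Q_r·C_b.
Rearranging, Q_w = Q_r·(C_std − C_b)/(C_e − C_std) = 6.2·(3.66 − 0.121) / (17 − 3.66) = 1.645 m³/s.

1.64 m³/s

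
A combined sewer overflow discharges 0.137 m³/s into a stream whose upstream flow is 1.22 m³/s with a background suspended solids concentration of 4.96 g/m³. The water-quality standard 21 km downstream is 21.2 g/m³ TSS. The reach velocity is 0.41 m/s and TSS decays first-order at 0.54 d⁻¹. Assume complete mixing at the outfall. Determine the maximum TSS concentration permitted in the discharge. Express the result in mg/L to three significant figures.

Travel time to the compliance point: t = 2.1e+04/0.41 = 5.122e+04 s = 0.5928 d; decay factor exp(−0.54·0.5928) = 0.7261.
So the concentration just after mixing may be at most 21.2/0.7261 = 29.2 mg/L.
Mass balance: 29.2·1.357 = 0.137·Cₑ + 1.22·4.96.
Cₑ = (39.62 − 6.051) / 0.137 = 245 mg/L.

245 mg/L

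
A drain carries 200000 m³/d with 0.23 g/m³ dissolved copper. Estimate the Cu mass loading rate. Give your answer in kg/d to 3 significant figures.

46.0 kg/d

200000 m³/d = 2.315 m³/s.
Mass flux = Q·C = 2.315 m³/s × 0.23 g/m³ = 0.5324 g/s.
= 0.5324 g/s × 86.4 = 46 kg/d.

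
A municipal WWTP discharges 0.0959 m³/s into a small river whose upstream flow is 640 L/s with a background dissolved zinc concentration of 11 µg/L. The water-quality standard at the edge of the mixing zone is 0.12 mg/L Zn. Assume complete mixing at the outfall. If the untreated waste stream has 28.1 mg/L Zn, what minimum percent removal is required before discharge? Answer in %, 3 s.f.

97.0 %

640 L/s = 0.64 m³/s.
11 µg/L = 0.011 mg/L.
Mass balance: 0.12·0.7359 = 0.0959·Cₑ + 0.64·0.011.
Cₑ = (0.08831 − 0.00704) / 0.0959 = 0.8474 mg/L.
Required removal = 1 − 0.8474/28.1 = 96.98 %.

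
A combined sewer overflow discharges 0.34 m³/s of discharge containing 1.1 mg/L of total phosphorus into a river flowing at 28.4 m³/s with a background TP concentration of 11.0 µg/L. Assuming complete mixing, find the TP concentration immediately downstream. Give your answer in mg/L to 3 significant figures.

0.0239 mg/L

11.0 µg/L = 0.011 mg/L.
Conservation of mass across the mixing zone: C = (0.34·1.1 + 28.4·0.011) / (0.34 + 28.4) = 0.6864/28.74 = 0.02388 mg/L.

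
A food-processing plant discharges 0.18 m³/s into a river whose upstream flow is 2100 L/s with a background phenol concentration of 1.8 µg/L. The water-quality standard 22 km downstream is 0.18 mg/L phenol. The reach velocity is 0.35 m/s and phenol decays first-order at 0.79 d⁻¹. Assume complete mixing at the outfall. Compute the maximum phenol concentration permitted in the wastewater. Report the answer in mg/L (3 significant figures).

4.03 mg/L

2100 L/s = 2.1 m³/s.
1.8 µg/L = 0.0018 mg/L.
Travel time to the compliance point: t = 2.2e+04/0.35 = 6.286e+04 s = 0.7275 d; decay factor exp(−0.79·0.7275) = 0.5629.
So the concentration just after mixing may be at most 0.18/0.5629 = 0.3198 mg/L.
Mass balance: 0.3198·2.28 = 0.18·Cₑ + 2.1·0.0018.
Cₑ = (0.7291 − 0.00378) / 0.18 = 4.03 mg/L.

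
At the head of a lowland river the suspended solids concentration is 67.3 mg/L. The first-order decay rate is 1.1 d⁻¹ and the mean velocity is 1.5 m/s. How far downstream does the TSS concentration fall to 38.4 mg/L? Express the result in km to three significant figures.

66.1 km

From C = C₀·e^(−kt), t = ln(C₀/C)/k = ln(67.3/38.4)/1.1 = 0.5611/1.1 = 0.5101 d.
Distance = v·t = 1.5 m/s × 4.407e+04 s = 6.611e+04 m = 66.11 km.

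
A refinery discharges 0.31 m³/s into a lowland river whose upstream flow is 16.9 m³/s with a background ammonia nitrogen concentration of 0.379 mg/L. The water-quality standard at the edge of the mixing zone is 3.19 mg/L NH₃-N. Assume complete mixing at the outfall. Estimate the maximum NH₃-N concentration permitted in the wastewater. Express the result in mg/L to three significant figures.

Mass balance: 3.19·17.21 = 0.31·Cₑ + 16.9·0.379.
Cₑ = (54.9 − 6.405) / 0.31 = 156.4 mg/L.

156 mg/L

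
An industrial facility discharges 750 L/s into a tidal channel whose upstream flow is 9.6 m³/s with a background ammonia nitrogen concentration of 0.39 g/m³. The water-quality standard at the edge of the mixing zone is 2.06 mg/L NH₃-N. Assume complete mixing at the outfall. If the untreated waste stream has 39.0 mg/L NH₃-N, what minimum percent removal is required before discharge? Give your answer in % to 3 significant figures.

750 L/s = 0.75 m³/s.
Mass balance: 2.06·10.35 = 0.75·Cₑ + 9.6·0.39.
Cₑ = (21.32 − 3.744) / 0.75 = 23.44 mg/L.
Required removal = 1 − 23.44/39.0 = 39.91 %.

39.9 %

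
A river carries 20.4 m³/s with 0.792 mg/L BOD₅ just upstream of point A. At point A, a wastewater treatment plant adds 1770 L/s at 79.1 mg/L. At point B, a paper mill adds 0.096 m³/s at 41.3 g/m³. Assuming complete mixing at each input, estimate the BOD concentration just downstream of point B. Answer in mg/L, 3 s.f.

1770 L/s = 1.77 m³/s.
After input A: C = (20.4·0.792 + 1.77·79.1) / 22.17 = 7.044 mg/L.
After input B: C = (22.17·7.044 + 0.096·41.3) / 22.27 = 7.192 mg/L.

7.19 mg/L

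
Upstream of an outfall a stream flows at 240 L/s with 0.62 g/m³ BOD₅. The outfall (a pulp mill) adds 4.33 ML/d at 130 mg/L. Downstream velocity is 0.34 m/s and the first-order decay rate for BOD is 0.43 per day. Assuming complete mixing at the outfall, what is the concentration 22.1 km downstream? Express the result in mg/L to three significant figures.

4.33 ML/d = 0.05012 m³/s.
240 L/s = 0.24 m³/s.
After complete mixing, C₀ = (0.05012·130 + 0.24·0.62) / 0.2901 = 22.97 mg/L.
Travel time t = 2.21e+04 m / 0.34 m/s = 6.5e+04 s = 0.7523 d.
C = 22.97·exp(−0.43·0.7523) = 22.97·0.7236 = 16.62 mg/L.

16.6 mg/L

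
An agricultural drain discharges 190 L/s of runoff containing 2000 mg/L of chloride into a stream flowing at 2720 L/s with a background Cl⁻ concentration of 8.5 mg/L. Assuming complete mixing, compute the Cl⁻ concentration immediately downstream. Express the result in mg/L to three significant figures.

190 L/s = 0.19 m³/s.
2720 L/s = 2.72 m³/s.
By mass balance at complete mixing, C = (0.19·2000 + 2.72·8.5) / (0.19 + 2.72) = 403.1/2.91 = 138.5 mg/L.

139 mg/L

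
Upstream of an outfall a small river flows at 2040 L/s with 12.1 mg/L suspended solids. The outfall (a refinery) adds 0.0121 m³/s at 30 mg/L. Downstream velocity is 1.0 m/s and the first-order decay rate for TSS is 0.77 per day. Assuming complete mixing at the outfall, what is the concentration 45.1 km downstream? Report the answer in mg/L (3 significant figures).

2040 L/s = 2.04 m³/s.
After complete mixing, C₀ = (0.0121·30 + 2.04·12.1) / 2.052 = 12.21 mg/L.
Travel time t = 4.51e+04 m / 1.0 m/s = 4.51e+04 s = 0.522 d.
C = 12.21·exp(−0.77·0.522) = 12.21·0.669 = 8.166 mg/L.

8.17 mg/L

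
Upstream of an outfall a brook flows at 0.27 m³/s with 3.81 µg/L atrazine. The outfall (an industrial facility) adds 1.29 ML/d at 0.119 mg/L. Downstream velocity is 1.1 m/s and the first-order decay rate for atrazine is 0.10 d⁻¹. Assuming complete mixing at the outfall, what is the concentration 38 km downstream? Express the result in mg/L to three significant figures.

1.29 ML/d = 0.01493 m³/s.
3.81 µg/L = 0.00381 mg/L.
After complete mixing, C₀ = (0.01493·0.119 + 0.27·0.00381) / 0.2849 = 0.009846 mg/L.
Travel time t = 3.8e+04 m / 1.1 m/s = 3.455e+04 s = 0.3998 d.
C = 0.009846·exp(−0.10·0.3998) = 0.009846·0.9608 = 0.00946 mg/L.

0.00946 mg/L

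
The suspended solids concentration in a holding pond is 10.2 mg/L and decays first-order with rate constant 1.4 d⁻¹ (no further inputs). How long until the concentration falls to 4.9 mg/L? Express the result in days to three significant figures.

t = ln(C₀/C)/k = ln(10.2/4.9)/1.4 = 0.7332/1.4 = 0.5237 d.

0.524 d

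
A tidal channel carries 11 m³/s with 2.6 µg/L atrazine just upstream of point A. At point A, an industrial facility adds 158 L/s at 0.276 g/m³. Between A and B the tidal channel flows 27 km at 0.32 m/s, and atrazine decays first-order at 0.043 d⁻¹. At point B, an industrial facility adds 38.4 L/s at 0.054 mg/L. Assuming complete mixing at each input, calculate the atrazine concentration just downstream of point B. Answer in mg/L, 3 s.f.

0.00637 mg/L

2.6 µg/L = 0.0026 mg/L.
158 L/s = 0.158 m³/s.
After input A: C = (11·0.0026 + 0.158·0.276) / 11.16 = 0.006471 mg/L.
Over the 27 km reach to input B (t = 8.438e+04 s = 0.9766 d), decay gives C = 0.006471·exp(−0.043·0.9766) = 0.006205 mg/L.
38.4 L/s = 0.0384 m³/s.
After input B: C = (11.16·0.006205 + 0.0384·0.054) / 11.2 = 0.006369 mg/L.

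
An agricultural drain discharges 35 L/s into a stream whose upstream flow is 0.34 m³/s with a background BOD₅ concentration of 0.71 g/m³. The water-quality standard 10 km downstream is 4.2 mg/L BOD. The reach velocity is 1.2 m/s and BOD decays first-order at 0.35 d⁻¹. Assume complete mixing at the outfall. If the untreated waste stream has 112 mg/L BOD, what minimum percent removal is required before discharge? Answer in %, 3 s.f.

35 L/s = 0.035 m³/s.
Travel time to the compliance point: t = 1e+04/1.2 = 8333 s = 0.09645 d; decay factor exp(−0.35·0.09645) = 0.9668.
So the concentration just after mixing may be at most 4.2/0.9668 = 4.344 mg/L.
Mass balance: 4.344·0.375 = 0.035·Cₑ + 0.34·0.71.
Cₑ = (1.629 − 0.2414) / 0.035 = 39.65 mg/L.
Required removal = 1 − 39.65/112 = 64.6 %.

64.6 %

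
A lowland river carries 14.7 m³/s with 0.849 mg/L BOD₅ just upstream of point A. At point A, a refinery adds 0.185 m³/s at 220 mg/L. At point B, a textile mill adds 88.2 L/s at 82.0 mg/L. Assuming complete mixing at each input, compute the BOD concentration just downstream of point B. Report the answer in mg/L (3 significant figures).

4.03 mg/L

After input A: C = (14.7·0.849 + 0.185·220) / 14.88 = 3.573 mg/L.
88.2 L/s = 0.0882 m³/s.
After input B: C = (14.88·3.573 + 0.0882·82) / 14.97 = 4.035 mg/L.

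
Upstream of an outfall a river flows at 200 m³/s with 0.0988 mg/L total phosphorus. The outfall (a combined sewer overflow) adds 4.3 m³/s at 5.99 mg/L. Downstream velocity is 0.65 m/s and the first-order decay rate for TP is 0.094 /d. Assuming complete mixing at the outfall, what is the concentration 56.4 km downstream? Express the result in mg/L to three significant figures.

After complete mixing, C₀ = (4.3·5.99 + 200·0.0988) / 204.3 = 0.2228 mg/L.
Travel time t = 5.64e+04 m / 0.65 m/s = 8.677e+04 s = 1.004 d.
C = 0.2228·exp(−0.094·1.004) = 0.2228·0.9099 = 0.2027 mg/L.

0.203 mg/L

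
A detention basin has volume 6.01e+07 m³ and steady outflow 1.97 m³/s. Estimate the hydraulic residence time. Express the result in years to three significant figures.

Q = 1.97 m³/s × 3.156e+07 s/yr = 6.217e+07 m³/yr.
Hydraulic residence time τ = V/Q = 6.01e+07/6.217e+07 = 0.9667 yr.

0.967 yr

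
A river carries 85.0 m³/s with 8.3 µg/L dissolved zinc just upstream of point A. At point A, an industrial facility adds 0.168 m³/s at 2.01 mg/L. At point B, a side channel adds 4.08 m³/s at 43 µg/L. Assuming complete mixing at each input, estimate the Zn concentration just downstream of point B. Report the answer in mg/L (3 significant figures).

8.3 µg/L = 0.0083 mg/L.
After input A: C = (85·0.0083 + 0.168·2.01) / 85.17 = 0.01225 mg/L.
43 µg/L = 0.043 mg/L.
After input B: C = (85.17·0.01225 + 4.08·0.043) / 89.25 = 0.01365 mg/L.

0.0137 mg/L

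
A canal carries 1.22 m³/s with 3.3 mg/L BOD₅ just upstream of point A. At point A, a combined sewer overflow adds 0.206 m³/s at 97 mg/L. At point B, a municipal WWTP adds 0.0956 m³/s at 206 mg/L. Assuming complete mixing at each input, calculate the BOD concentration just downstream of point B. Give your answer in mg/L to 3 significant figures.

28.7 mg/L

After input A: C = (1.22·3.3 + 0.206·97) / 1.426 = 16.84 mg/L.
After input B: C = (1.426·16.84 + 0.0956·206) / 1.522 = 28.72 mg/L.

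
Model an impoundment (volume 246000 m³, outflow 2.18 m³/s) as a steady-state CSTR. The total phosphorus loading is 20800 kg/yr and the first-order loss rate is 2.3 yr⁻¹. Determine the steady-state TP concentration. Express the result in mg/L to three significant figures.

Outflow Q = 2.18 m³/s × 3.156e+07 s/yr = 6.88e+07 m³/yr.
Steady-state CSTR mass balance: W = Q·C + k·V·C, so C = W/(Q + kV).
Q + kV = 6.88e+07 + 2.3·246000 = 6.936e+07 m³/yr.
C = 20800/6.936e+07 = 0.0002999 kg/m³ = 0.2999 mg/L.

0.300 mg/L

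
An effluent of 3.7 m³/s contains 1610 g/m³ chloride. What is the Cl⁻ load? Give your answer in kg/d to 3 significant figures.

515000 kg/d

Mass flux = Q·C = 3.7 m³/s × 1610 g/m³ = 5957 g/s.
= 5957 g/s × 86.4 = 5.147e+05 kg/d.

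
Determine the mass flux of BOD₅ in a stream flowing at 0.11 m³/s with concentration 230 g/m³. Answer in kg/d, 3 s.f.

Mass flux = Q·C = 0.11 m³/s × 230 g/m³ = 25.3 g/s.
= 25.3 g/s × 86.4 = 2186 kg/d.

2190 kg/d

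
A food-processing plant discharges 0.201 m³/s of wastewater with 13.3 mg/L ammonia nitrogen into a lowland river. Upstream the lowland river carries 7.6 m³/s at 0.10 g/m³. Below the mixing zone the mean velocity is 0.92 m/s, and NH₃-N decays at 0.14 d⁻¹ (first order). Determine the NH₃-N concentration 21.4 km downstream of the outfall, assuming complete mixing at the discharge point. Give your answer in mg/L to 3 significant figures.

0.424 mg/L

After complete mixing, C₀ = (0.201·13.3 + 7.6·0.1) / 7.801 = 0.4401 mg/L.
Travel time t = 2.14e+04 m / 0.92 m/s = 2.326e+04 s = 0.2692 d.
C = 0.4401·exp(−0.14·0.2692) = 0.4401·0.963 = 0.4238 mg/L.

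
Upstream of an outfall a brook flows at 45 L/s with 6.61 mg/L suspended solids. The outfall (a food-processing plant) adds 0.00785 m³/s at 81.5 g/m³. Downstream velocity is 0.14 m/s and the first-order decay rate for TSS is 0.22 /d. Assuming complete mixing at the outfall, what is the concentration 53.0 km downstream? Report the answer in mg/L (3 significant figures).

6.76 mg/L

45 L/s = 0.045 m³/s.
After complete mixing, C₀ = (0.00785·81.5 + 0.045·6.61) / 0.05285 = 17.73 mg/L.
Travel time t = 5.3e+04 m / 0.14 m/s = 3.786e+05 s = 4.382 d.
C = 17.73·exp(−0.22·4.382) = 17.73·0.3814 = 6.763 mg/L.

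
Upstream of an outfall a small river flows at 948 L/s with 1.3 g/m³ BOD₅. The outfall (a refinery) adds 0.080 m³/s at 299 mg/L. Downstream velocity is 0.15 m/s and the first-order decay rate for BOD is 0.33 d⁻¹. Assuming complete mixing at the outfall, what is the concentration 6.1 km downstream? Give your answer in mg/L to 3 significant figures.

20.9 mg/L

948 L/s = 0.948 m³/s.
After complete mixing, C₀ = (0.08·299 + 0.948·1.3) / 1.028 = 24.47 mg/L.
Travel time t = 6100 m / 0.15 m/s = 4.067e+04 s = 0.4707 d.
C = 24.47·exp(−0.33·0.4707) = 24.47·0.8561 = 20.95 mg/L.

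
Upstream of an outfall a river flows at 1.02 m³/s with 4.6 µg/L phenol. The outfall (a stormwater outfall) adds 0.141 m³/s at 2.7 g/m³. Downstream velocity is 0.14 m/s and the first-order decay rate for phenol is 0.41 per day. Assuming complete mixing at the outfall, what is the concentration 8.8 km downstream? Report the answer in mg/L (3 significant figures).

4.6 µg/L = 0.0046 mg/L.
After complete mixing, C₀ = (0.141·2.7 + 1.02·0.0046) / 1.161 = 0.3319 mg/L.
Travel time t = 8800 m / 0.14 m/s = 6.286e+04 s = 0.7275 d.
C = 0.3319·exp(−0.41·0.7275) = 0.3319·0.7421 = 0.2463 mg/L.

0.246 mg/L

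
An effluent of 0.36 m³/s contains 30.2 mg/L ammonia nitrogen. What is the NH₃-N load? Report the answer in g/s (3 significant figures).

10.9 g/s

Mass flux = Q·C = 0.36 m³/s × 30.2 g/m³ = 10.87 g/s.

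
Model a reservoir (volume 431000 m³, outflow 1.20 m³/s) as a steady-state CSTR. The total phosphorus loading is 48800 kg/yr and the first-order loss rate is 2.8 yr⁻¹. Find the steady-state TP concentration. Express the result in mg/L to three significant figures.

Outflow Q = 1.20 m³/s × 3.156e+07 s/yr = 3.787e+07 m³/yr.
Steady-state CSTR mass balance: W = Q·C + k·V·C, so C = W/(Q + kV).
Q + kV = 3.787e+07 + 2.8·431000 = 3.908e+07 m³/yr.
C = 48800/3.908e+07 = 0.001249 kg/m³ = 1.249 mg/L.

1.25 mg/L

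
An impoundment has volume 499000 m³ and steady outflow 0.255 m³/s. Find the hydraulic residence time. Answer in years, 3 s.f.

0.0620 yr

Q = 0.255 m³/s × 3.156e+07 s/yr = 8.047e+06 m³/yr.
Hydraulic residence time τ = V/Q = 499000/8.047e+06 = 0.06201 yr.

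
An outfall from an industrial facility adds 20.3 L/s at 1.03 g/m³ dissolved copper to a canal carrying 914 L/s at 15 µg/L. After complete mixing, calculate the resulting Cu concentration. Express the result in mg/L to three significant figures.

0.0371 mg/L

20.3 L/s = 0.0203 m³/s.
914 L/s = 0.914 m³/s.
15 µg/L = 0.015 mg/L.
Flow-weighted mixing gives C = (0.0203·1.03 + 0.914·0.015) / (0.0203 + 0.914) = 0.03462/0.9343 = 0.03705 mg/L.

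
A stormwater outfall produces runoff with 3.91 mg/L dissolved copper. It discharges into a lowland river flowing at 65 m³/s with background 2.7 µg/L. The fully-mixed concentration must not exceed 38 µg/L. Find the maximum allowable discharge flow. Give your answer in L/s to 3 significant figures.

2.7 µg/L = 0.0027 mg/L.
38 µg/L = 0.038 mg/L.
Mass balance at complete mixing: C_std·(Q_w + Q_r) = Q_w·C_e + Q_r·C_b.
Rearranging, Q_w = Q_r·(C_std − C_b)/(C_e − C_std) = 65·(0.038 − 0.0027) / (3.91 − 0.038) = 0.5926 m³/s.
= 592.6 L/s.

593 L/s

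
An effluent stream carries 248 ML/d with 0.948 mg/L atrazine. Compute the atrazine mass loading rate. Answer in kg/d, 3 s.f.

248 ML/d = 2.87 m³/s.
Mass flux = Q·C = 2.87 m³/s × 0.948 g/m³ = 2.721 g/s.
= 2.721 g/s × 86.4 = 235.1 kg/d.

235 kg/d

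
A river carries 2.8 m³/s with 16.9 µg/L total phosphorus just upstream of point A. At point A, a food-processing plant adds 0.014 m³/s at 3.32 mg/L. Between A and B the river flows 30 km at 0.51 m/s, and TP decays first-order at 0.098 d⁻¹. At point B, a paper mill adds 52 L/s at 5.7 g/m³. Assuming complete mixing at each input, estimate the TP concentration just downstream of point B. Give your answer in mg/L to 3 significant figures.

16.9 µg/L = 0.0169 mg/L.
After input A: C = (2.8·0.0169 + 0.014·3.32) / 2.814 = 0.03333 mg/L.
Over the 30 km reach to input B (t = 5.882e+04 s = 0.6808 d), decay gives C = 0.03333·exp(−0.098·0.6808) = 0.03118 mg/L.
52 L/s = 0.052 m³/s.
After input B: C = (2.814·0.03118 + 0.052·5.7) / 2.866 = 0.134 mg/L.

0.134 mg/L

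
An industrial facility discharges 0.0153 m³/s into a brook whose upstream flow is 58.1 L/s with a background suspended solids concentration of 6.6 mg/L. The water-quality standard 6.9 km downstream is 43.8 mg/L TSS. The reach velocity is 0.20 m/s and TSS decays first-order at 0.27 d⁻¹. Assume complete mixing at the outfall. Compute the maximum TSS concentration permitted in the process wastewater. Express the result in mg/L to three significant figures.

209 mg/L

58.1 L/s = 0.0581 m³/s.
Travel time to the compliance point: t = 6900/0.20 = 3.45e+04 s = 0.3993 d; decay factor exp(−0.27·0.3993) = 0.8978.
So the concentration just after mixing may be at most 43.8/0.8978 = 48.79 mg/L.
Mass balance: 48.79·0.0734 = 0.0153·Cₑ + 0.0581·6.6.
Cₑ = (3.581 − 0.3835) / 0.0153 = 209 mg/L.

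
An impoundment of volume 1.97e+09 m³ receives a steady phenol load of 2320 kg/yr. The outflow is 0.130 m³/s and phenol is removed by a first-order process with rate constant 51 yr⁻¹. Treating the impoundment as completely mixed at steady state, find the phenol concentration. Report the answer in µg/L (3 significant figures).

0.0231 µg/L

Outflow Q = 0.130 m³/s × 3.156e+07 s/yr = 4.102e+06 m³/yr.
Steady-state CSTR mass balance: W = Q·C + k·V·C, so C = W/(Q + kV).
Q + kV = 4.102e+06 + 51·1.97e+09 = 1.005e+11 m³/yr.
C = 2320/1.005e+11 = 2.309e-08 kg/m³ = 2.309e-05 mg/L = 0.02309 µg/L.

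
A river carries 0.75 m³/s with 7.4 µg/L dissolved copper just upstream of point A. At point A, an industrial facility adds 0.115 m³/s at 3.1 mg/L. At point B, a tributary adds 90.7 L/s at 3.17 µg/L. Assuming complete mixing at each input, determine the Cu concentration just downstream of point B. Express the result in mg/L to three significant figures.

7.4 µg/L = 0.0074 mg/L.
After input A: C = (0.75·0.0074 + 0.115·3.1) / 0.865 = 0.4186 mg/L.
90.7 L/s = 0.0907 m³/s.
3.17 µg/L = 0.00317 mg/L.
After input B: C = (0.865·0.4186 + 0.0907·0.00317) / 0.9557 = 0.3791 mg/L.

0.379 mg/L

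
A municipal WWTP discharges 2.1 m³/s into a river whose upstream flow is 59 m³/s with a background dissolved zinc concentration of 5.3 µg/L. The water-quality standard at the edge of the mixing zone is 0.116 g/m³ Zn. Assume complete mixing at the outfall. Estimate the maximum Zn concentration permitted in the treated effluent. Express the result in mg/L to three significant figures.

5.3 µg/L = 0.0053 mg/L.
Mass balance: 0.116·61.1 = 2.1·Cₑ + 59·0.0053.
Cₑ = (7.088 − 0.3127) / 2.1 = 3.226 mg/L.

3.23 mg/L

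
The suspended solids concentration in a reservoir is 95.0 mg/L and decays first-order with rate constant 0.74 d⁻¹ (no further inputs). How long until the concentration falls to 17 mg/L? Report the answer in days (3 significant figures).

t = ln(C₀/C)/k = ln(95.0/17)/0.74 = 1.721/0.74 = 2.325 d.

2.33 d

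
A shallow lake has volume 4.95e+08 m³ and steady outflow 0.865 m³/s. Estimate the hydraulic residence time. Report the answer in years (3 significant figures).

Q = 0.865 m³/s × 3.156e+07 s/yr = 2.73e+07 m³/yr.
Hydraulic residence time τ = V/Q = 4.95e+08/2.73e+07 = 18.13 yr.

18.1 yr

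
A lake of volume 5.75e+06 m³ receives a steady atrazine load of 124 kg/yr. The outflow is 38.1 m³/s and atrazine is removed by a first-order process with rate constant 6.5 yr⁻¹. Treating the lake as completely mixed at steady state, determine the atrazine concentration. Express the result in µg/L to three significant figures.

Outflow Q = 38.1 m³/s × 3.156e+07 s/yr = 1.202e+09 m³/yr.
Steady-state CSTR mass balance: W = Q·C + k·V·C, so C = W/(Q + kV).
Q + kV = 1.202e+09 + 6.5·5.75e+06 = 1.24e+09 m³/yr.
C = 124/1.24e+09 = 1e-07 kg/m³ = 0.0001 mg/L = 0.1 µg/L.

0.100 µg/L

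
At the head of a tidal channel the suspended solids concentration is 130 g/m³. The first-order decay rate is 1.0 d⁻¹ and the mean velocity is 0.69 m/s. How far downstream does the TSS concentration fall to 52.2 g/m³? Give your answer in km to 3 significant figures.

From C = C₀·e^(−kt), t = ln(C₀/C)/k = ln(130/52.2)/1.0 = 0.9125/1.0 = 0.9125 d.
Distance = v·t = 0.69 m/s × 7.884e+04 s = 5.44e+04 m = 54.4 km.

54.4 km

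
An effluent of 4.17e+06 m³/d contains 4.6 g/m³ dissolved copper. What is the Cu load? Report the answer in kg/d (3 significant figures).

19200 kg/d

4.17e+06 m³/d = 48.26 m³/s.
Mass flux = Q·C = 48.26 m³/s × 4.6 g/m³ = 222 g/s.
= 222 g/s × 86.4 = 1.918e+04 kg/d.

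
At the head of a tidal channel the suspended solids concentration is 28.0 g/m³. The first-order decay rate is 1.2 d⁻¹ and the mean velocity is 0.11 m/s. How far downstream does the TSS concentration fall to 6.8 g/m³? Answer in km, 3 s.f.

From C = C₀·e^(−kt), t = ln(C₀/C)/k = ln(28.0/6.8)/1.2 = 1.415/1.2 = 1.179 d.
Distance = v·t = 0.11 m/s × 1.019e+05 s = 1.121e+04 m = 11.21 km.

11.2 km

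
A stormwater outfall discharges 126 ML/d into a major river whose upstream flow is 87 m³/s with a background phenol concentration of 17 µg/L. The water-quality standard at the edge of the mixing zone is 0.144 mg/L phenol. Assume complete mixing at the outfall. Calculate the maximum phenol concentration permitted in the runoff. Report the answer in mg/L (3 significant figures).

126 ML/d = 1.458 m³/s.
17 µg/L = 0.017 mg/L.
Mass balance: 0.144·88.46 = 1.458·Cₑ + 87·0.017.
Cₑ = (12.74 − 1.479) / 1.458 = 7.72 mg/L.

7.72 mg/L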